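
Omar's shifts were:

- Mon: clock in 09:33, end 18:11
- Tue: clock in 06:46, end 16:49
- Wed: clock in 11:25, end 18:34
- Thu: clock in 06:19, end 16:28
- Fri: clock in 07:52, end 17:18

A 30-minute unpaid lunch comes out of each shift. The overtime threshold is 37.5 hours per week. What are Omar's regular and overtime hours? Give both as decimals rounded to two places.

Mon: 09:33–18:11 = 8 h 38 min; less 30 min break → 8 h 8 min
Tue: 06:46–16:49 = 10 h 3 min; less 30 min break → 9 h 33 min
Wed: 11:25–18:34 = 7 h 9 min; less 30 min break → 6 h 39 min
Thu: 06:19–16:28 = 10 h 9 min; less 30 min break → 9 h 39 min
Fri: 07:52–17:18 = 9 h 26 min; less 30 min break → 8 h 56 min
Total worked: 42 h 55 min = 42.92 h.
Threshold 37.5 h → overtime 5 h 25 min, regular 37 h 30 min.

Regular 37.50 hours, overtime 5.42 hours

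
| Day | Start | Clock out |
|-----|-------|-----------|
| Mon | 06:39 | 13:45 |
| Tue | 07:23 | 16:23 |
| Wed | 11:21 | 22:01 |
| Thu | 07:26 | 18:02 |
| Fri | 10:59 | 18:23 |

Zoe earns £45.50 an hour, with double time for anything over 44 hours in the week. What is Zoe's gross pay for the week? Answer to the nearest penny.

£2071.77

Mon: 06:39–13:45 = 7 h 6 min
Tue: 07:23–16:23 = 9 h 0 min
Wed: 11:21–22:01 = 10 h 40 min
Thu: 07:26–18:02 = 10 h 36 min
Fri: 10:59–18:23 = 7 h 24 min
Total worked: 44 h 46 min = 2686 min.
Regular 44 h 0 min = 2640 min at £45.50/h; overtime 0 h 46 min = 46 min at £91.00/h.
Pay = (2640 × £45.50 + 46 × £91.00) ÷ 60 = £2071.77.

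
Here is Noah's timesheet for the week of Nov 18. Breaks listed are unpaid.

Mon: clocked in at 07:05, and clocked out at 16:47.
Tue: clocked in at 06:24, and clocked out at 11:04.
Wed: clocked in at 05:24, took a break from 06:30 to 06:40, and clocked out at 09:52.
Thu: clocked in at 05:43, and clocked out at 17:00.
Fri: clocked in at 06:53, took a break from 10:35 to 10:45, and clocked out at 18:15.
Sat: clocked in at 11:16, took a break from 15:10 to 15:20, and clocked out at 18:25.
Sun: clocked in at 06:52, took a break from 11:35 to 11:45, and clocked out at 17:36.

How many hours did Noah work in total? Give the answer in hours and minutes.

58 h 42 min

Mon: 07:05–16:47 = 9 h 42 min
Tue: 06:24–11:04 = 4 h 40 min
Wed: 05:24–09:52 = 4 h 28 min; less 10 min break → 4 h 18 min
Thu: 05:43–17:00 = 11 h 17 min
Fri: 06:53–18:15 = 11 h 22 min; less 10 min break → 11 h 12 min
Sat: 11:16–18:25 = 7 h 9 min; less 10 min break → 6 h 59 min
Sun: 06:52–17:36 = 10 h 44 min; less 10 min break → 10 h 34 min
Total: 9 h 42 min + 4 h 40 min + 4 h 18 min + 11 h 17 min + 11 h 12 min + 6 h 59 min + 10 h 34 min = 58 h 42 min.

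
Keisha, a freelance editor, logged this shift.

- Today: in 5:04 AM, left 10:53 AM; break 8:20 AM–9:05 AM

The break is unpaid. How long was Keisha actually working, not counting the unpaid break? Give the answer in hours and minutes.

Today: 5:04 AM–10:53 AM = 5 h 49 min; less 45 min break → 5 h 4 min

5 h 4 min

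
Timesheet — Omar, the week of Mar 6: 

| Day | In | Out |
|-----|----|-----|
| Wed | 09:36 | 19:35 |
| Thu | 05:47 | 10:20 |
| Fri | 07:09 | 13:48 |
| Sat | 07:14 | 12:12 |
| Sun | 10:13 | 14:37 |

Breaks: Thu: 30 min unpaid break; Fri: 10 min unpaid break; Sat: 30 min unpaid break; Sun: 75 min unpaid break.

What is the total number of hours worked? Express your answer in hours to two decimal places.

Wed: 09:36–19:35 = 9 h 59 min
Thu: 05:47–10:20 = 4 h 33 min; less 30 min break → 4 h 3 min
Fri: 07:09–13:48 = 6 h 39 min; less 10 min break → 6 h 29 min
Sat: 07:14–12:12 = 4 h 58 min; less 30 min break → 4 h 28 min
Sun: 10:13–14:37 = 4 h 24 min; less 75 min break → 3 h 9 min
Total: 9 h 59 min + 4 h 3 min + 6 h 29 min + 4 h 28 min + 3 h 9 min = 28 h 8 min.

28.13 hours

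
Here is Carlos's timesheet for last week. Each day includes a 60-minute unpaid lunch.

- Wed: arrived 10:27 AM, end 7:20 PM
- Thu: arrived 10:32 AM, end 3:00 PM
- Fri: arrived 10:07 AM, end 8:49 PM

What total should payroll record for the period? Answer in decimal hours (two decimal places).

21.05 hours

Wed: 10:27 AM–7:20 PM = 8 h 53 min; less 60 min break → 7 h 53 min
Thu: 10:32 AM–3:00 PM = 4 h 28 min; less 60 min break → 3 h 28 min
Fri: 10:07 AM–8:49 PM = 10 h 42 min; less 60 min break → 9 h 42 min
Total: 7 h 53 min + 3 h 28 min + 9 h 42 min = 21 h 3 min.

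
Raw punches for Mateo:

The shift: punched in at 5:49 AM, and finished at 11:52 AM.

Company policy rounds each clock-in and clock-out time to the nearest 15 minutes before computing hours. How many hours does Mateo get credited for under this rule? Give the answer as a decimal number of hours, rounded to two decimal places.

6.00 hours

The shift: in 5:49 AM→5:45 AM, out 11:52 AM→11:45 AM; 6 h 0 min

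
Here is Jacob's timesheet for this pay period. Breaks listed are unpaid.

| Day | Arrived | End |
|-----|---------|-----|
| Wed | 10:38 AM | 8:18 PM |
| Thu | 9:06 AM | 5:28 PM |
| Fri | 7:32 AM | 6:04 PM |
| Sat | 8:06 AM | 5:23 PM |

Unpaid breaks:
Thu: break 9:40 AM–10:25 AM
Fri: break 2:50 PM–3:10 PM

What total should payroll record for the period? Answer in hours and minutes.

36 h 46 min

Wed: 10:38 AM–8:18 PM = 9 h 40 min
Thu: 9:06 AM–5:28 PM = 8 h 22 min; less 45 min break → 7 h 37 min
Fri: 7:32 AM–6:04 PM = 10 h 32 min; less 20 min break → 10 h 12 min
Sat: 8:06 AM–5:23 PM = 9 h 17 min
Total: 9 h 40 min + 7 h 37 min + 10 h 12 min + 9 h 17 min = 36 h 46 min.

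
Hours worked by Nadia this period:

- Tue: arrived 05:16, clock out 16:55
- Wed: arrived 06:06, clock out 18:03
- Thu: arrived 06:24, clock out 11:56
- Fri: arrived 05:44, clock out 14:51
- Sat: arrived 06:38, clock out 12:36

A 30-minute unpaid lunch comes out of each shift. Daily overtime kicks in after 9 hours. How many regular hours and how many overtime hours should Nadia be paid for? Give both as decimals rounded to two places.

Regular 37.12 hours, overtime 4.60 hours

Tue: 05:16–16:55 = 11 h 39 min; less 30 min break → 11 h 9 min
Wed: 06:06–18:03 = 11 h 57 min; less 30 min break → 11 h 27 min
Thu: 06:24–11:56 = 5 h 32 min; less 30 min break → 5 h 2 min
Fri: 05:44–14:51 = 9 h 7 min; less 30 min break → 8 h 37 min
Sat: 06:38–12:36 = 5 h 58 min; less 30 min break → 5 h 28 min
Tue reg 9 h 0 min / OT 2 h 9 min; Wed reg 9 h 0 min / OT 2 h 27 min; Thu reg 5 h 2 min / OT 0 h 0 min; Fri reg 8 h 37 min / OT 0 h 0 min; Sat reg 5 h 28 min / OT 0 h 0 min.
Totals: regular 37 h 7 min, overtime 4 h 36 min.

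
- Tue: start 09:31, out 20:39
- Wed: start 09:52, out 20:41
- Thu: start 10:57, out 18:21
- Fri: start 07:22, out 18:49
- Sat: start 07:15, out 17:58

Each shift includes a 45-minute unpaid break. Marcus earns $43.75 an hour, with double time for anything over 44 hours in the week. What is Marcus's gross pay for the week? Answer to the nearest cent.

Tue: 09:31–20:39 = 11 h 8 min; less 45 min break → 10 h 23 min
Wed: 09:52–20:41 = 10 h 49 min; less 45 min break → 10 h 4 min
Thu: 10:57–18:21 = 7 h 24 min; less 45 min break → 6 h 39 min
Fri: 07:22–18:49 = 11 h 27 min; less 45 min break → 10 h 42 min
Sat: 07:15–17:58 = 10 h 43 min; less 45 min break → 9 h 58 min
Total worked: 47 h 46 min = 2866 min.
Regular 44 h 0 min = 2640 min at $43.75/h; overtime 3 h 46 min = 226 min at $87.50/h.
Pay = (2640 × $43.75 + 226 × $87.50) ÷ 60 = $2254.58.

$2254.58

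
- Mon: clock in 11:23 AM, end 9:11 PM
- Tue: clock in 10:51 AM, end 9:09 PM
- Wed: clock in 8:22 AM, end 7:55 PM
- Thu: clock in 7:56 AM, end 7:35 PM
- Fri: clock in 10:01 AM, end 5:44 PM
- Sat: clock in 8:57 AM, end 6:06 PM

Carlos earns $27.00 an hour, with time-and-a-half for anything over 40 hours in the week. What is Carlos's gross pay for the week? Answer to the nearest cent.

Mon: 11:23 AM–9:11 PM = 9 h 48 min
Tue: 10:51 AM–9:09 PM = 10 h 18 min
Wed: 8:22 AM–7:55 PM = 11 h 33 min
Thu: 7:56 AM–7:35 PM = 11 h 39 min
Fri: 10:01 AM–5:44 PM = 7 h 43 min
Sat: 8:57 AM–6:06 PM = 9 h 9 min
Total worked: 60 h 10 min = 3610 min.
Regular 40 h 0 min = 2400 min at $27.00/h; overtime 20 h 10 min = 1210 min at $40.50/h.
Pay = (2400 × $27.00 + 1210 × $40.50) ÷ 60 = $1896.75.

$1896.75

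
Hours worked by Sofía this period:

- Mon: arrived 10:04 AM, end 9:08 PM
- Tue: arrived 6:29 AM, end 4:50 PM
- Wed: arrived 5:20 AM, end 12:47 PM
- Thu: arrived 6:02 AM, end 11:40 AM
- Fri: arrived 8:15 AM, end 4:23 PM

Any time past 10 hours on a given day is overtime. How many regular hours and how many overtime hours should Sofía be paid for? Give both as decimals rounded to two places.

Mon: 10:04 AM–9:08 PM = 11 h 4 min
Tue: 6:29 AM–4:50 PM = 10 h 21 min
Wed: 5:20 AM–12:47 PM = 7 h 27 min
Thu: 6:02 AM–11:40 AM = 5 h 38 min
Fri: 8:15 AM–4:23 PM = 8 h 8 min
Mon reg 10 h 0 min / OT 1 h 4 min; Tue reg 10 h 0 min / OT 0 h 21 min; Wed reg 7 h 27 min / OT 0 h 0 min; Thu reg 5 h 38 min / OT 0 h 0 min; Fri reg 8 h 8 min / OT 0 h 0 min.
Totals: regular 41 h 13 min, overtime 1 h 25 min.

Regular 41.22 hours, overtime 1.42 hours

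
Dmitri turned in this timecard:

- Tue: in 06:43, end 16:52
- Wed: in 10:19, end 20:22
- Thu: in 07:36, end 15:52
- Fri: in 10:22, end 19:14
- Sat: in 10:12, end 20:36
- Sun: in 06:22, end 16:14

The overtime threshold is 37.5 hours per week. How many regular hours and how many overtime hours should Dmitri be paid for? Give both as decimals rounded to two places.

Regular 37.50 hours, overtime 20.10 hours

Tue: 06:43–16:52 = 10 h 9 min
Wed: 10:19–20:22 = 10 h 3 min
Thu: 07:36–15:52 = 8 h 16 min
Fri: 10:22–19:14 = 8 h 52 min
Sat: 10:12–20:36 = 10 h 24 min
Sun: 06:22–16:14 = 9 h 52 min
Total worked: 57 h 36 min = 57.60 h.
Threshold 37.5 h → overtime 20 h 6 min, regular 37 h 30 min.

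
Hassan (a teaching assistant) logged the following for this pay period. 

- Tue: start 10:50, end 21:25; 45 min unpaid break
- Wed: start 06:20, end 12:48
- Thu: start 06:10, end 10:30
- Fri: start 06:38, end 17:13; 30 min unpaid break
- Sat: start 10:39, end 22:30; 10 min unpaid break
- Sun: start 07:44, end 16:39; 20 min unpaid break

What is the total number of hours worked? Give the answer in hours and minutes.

Tue: 10:50–21:25 = 10 h 35 min; less 45 min break → 9 h 50 min
Wed: 06:20–12:48 = 6 h 28 min
Thu: 06:10–10:30 = 4 h 20 min
Fri: 06:38–17:13 = 10 h 35 min; less 30 min break → 10 h 5 min
Sat: 10:39–22:30 = 11 h 51 min; less 10 min break → 11 h 41 min
Sun: 07:44–16:39 = 8 h 55 min; less 20 min break → 8 h 35 min
Total: 9 h 50 min + 6 h 28 min + 4 h 20 min + 10 h 5 min + 11 h 41 min + 8 h 35 min = 50 h 59 min.

50 h 59 min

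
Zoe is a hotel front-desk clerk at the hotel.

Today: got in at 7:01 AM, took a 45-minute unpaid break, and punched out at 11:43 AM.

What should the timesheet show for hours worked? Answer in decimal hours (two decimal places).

3.95 hours

Today: 7:01 AM–11:43 AM = 4 h 42 min; less 45 min break → 3 h 57 min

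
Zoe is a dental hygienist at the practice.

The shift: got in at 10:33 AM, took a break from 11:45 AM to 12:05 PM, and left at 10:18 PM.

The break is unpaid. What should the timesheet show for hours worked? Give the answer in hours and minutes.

11 h 25 min

The shift: 10:33 AM–10:18 PM = 11 h 45 min; less 20 min break → 11 h 25 min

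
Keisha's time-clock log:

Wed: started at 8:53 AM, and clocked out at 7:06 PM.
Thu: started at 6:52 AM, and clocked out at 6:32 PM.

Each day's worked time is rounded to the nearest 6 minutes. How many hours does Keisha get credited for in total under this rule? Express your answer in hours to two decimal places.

Wed: 8:53 AM–7:06 PM = 10 h 13 min → rounds to 10 h 12 min
Thu: 6:52 AM–6:32 PM = 11 h 40 min → rounds to 11 h 42 min
Total credited: 21 h 54 min.

21.90 hours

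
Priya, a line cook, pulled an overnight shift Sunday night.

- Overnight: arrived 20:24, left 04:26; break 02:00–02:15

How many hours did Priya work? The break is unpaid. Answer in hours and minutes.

7 h 47 min

Overnight: 20:24 → midnight = 3 h 36 min; midnight → 04:26 = 4 h 26 min; span 8 h 2 min; less 15 min break → 7 h 47 min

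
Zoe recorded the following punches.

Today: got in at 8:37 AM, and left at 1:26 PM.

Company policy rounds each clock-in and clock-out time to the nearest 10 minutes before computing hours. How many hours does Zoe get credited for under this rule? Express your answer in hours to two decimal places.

Today: in 8:37 AM→8:40 AM, out 1:26 PM→1:30 PM; 4 h 50 min

4.83 hours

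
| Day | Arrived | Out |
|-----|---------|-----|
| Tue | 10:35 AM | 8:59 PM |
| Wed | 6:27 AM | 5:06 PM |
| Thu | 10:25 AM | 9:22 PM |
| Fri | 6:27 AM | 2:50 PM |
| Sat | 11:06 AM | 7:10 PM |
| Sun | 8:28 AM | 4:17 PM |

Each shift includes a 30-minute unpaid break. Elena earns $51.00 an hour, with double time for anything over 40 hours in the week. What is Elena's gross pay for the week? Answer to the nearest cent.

Tue: 10:35 AM–8:59 PM = 10 h 24 min; less 30 min break → 9 h 54 min
Wed: 6:27 AM–5:06 PM = 10 h 39 min; less 30 min break → 10 h 9 min
Thu: 10:25 AM–9:22 PM = 10 h 57 min; less 30 min break → 10 h 27 min
Fri: 6:27 AM–2:50 PM = 8 h 23 min; less 30 min break → 7 h 53 min
Sat: 11:06 AM–7:10 PM = 8 h 4 min; less 30 min break → 7 h 34 min
Sun: 8:28 AM–4:17 PM = 7 h 49 min; less 30 min break → 7 h 19 min
Total worked: 53 h 16 min = 3196 min.
Regular 40 h 0 min = 2400 min at $51.00/h; overtime 13 h 16 min = 796 min at $102.00/h.
Pay = (2400 × $51.00 + 796 × $102.00) ÷ 60 = $3393.20.

$3393.20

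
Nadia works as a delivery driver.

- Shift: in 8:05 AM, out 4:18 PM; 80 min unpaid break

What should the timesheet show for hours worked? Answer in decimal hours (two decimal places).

Shift: 8:05 AM–4:18 PM = 8 h 13 min; less 80 min break → 6 h 53 min

6.88 hours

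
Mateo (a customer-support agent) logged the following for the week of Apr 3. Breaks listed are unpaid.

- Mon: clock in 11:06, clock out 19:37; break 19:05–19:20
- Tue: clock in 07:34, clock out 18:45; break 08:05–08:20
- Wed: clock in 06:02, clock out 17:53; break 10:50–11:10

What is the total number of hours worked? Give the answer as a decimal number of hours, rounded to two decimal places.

Mon: 11:06–19:37 = 8 h 31 min; less 15 min break → 8 h 16 min
Tue: 07:34–18:45 = 11 h 11 min; less 15 min break → 10 h 56 min
Wed: 06:02–17:53 = 11 h 51 min; less 20 min break → 11 h 31 min
Total: 8 h 16 min + 10 h 56 min + 11 h 31 min = 30 h 43 min.

30.72 hours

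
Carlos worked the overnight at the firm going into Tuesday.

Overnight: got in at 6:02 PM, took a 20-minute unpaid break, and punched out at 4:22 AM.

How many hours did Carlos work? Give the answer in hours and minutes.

Overnight: 6:02 PM → midnight = 5 h 58 min; midnight → 4:22 AM = 4 h 22 min; span 10 h 20 min; less 20 min break → 10 h 0 min

10 h 0 min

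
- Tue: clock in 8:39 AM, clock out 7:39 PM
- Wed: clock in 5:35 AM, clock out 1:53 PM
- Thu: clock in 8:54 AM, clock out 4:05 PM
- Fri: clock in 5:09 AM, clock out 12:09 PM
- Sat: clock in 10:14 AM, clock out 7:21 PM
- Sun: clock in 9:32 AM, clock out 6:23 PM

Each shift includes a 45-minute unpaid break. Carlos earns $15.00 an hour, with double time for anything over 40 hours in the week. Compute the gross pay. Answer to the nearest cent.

Tue: 8:39 AM–7:39 PM = 11 h 0 min; less 45 min break → 10 h 15 min
Wed: 5:35 AM–1:53 PM = 8 h 18 min; less 45 min break → 7 h 33 min
Thu: 8:54 AM–4:05 PM = 7 h 11 min; less 45 min break → 6 h 26 min
Fri: 5:09 AM–12:09 PM = 7 h 0 min; less 45 min break → 6 h 15 min
Sat: 10:14 AM–7:21 PM = 9 h 7 min; less 45 min break → 8 h 22 min
Sun: 9:32 AM–6:23 PM = 8 h 51 min; less 45 min break → 8 h 6 min
Total worked: 46 h 57 min = 2817 min.
Regular 40 h 0 min = 2400 min at $15.00/h; overtime 6 h 57 min = 417 min at $30.00/h.
Pay = (2400 × $15.00 + 417 × $30.00) ÷ 60 = $808.50.

$808.50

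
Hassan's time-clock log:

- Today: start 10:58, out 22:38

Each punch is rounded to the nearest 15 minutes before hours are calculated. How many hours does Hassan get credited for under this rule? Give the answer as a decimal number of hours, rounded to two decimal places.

Today: in 10:58→11:00, out 22:38→22:45; 11 h 45 min

11.75 hours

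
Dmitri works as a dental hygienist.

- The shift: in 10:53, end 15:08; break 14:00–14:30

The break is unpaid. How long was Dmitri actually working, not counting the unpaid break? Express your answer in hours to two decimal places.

3.75 hours

The shift: 10:53–15:08 = 4 h 15 min; less 30 min break → 3 h 45 min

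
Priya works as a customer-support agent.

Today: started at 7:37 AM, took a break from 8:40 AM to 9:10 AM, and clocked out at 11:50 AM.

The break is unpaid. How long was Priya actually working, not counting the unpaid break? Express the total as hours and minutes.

3 h 43 min

Today: 7:37 AM–11:50 AM = 4 h 13 min; less 30 min break → 3 h 43 min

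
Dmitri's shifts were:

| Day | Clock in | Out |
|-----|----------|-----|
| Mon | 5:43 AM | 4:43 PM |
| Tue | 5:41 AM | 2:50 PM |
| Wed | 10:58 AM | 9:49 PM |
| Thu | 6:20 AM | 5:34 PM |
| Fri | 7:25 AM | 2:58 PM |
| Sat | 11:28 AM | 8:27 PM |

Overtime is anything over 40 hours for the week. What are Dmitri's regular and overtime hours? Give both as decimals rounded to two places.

Regular 40.00 hours, overtime 18.77 hours

Mon: 5:43 AM–4:43 PM = 11 h 0 min
Tue: 5:41 AM–2:50 PM = 9 h 9 min
Wed: 10:58 AM–9:49 PM = 10 h 51 min
Thu: 6:20 AM–5:34 PM = 11 h 14 min
Fri: 7:25 AM–2:58 PM = 7 h 33 min
Sat: 11:28 AM–8:27 PM = 8 h 59 min
Total worked: 58 h 46 min = 58.77 h.
Threshold 40 h → overtime 18 h 46 min, regular 40 h 0 min.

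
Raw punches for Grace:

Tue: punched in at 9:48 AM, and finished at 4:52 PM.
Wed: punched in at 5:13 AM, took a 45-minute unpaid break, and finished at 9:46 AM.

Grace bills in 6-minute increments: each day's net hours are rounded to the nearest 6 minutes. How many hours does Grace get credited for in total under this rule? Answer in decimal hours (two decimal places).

10.90 hours

Tue: 9:48 AM–4:52 PM = 7 h 4 min → rounds to 7 h 6 min
Wed: 5:13 AM–9:46 AM = 4 h 33 min − 45 min = 3 h 48 min → rounds to 3 h 48 min
Total credited: 10 h 54 min.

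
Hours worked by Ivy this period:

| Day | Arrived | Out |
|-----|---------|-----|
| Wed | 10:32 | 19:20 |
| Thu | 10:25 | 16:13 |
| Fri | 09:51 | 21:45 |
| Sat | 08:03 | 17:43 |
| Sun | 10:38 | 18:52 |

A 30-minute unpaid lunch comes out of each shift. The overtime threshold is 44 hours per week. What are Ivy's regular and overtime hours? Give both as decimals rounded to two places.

Wed: 10:32–19:20 = 8 h 48 min; less 30 min break → 8 h 18 min
Thu: 10:25–16:13 = 5 h 48 min; less 30 min break → 5 h 18 min
Fri: 09:51–21:45 = 11 h 54 min; less 30 min break → 11 h 24 min
Sat: 08:03–17:43 = 9 h 40 min; less 30 min break → 9 h 10 min
Sun: 10:38–18:52 = 8 h 14 min; less 30 min break → 7 h 44 min
Total worked: 41 h 54 min = 41.90 h.
Threshold 44 h → overtime 0 h 0 min, regular 41 h 54 min.

Regular 41.90 hours, overtime 0.00 hours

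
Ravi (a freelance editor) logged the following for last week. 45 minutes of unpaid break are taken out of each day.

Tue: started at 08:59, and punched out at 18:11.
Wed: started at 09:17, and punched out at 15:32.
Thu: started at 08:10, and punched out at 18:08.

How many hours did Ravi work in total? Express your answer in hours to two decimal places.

23.17 hours

Tue: 08:59–18:11 = 9 h 12 min; less 45 min break → 8 h 27 min
Wed: 09:17–15:32 = 6 h 15 min; less 45 min break → 5 h 30 min
Thu: 08:10–18:08 = 9 h 58 min; less 45 min break → 9 h 13 min
Total: 8 h 27 min + 5 h 30 min + 9 h 13 min = 23 h 10 min.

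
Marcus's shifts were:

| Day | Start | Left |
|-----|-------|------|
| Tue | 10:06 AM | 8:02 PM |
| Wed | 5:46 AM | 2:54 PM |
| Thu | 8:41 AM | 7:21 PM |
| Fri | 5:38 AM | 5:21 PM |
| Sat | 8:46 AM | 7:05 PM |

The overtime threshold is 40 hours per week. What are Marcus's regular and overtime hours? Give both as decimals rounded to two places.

Regular 40.00 hours, overtime 11.77 hours

Tue: 10:06 AM–8:02 PM = 9 h 56 min
Wed: 5:46 AM–2:54 PM = 9 h 8 min
Thu: 8:41 AM–7:21 PM = 10 h 40 min
Fri: 5:38 AM–5:21 PM = 11 h 43 min
Sat: 8:46 AM–7:05 PM = 10 h 19 min
Total worked: 51 h 46 min = 51.77 h.
Threshold 40 h → overtime 11 h 46 min, regular 40 h 0 min.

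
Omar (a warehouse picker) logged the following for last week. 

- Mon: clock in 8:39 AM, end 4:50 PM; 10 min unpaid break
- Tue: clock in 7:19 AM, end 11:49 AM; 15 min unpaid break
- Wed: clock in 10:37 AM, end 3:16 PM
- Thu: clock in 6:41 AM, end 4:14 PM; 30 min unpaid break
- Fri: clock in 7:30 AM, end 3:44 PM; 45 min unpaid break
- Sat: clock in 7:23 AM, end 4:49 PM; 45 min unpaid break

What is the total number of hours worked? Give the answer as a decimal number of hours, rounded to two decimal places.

Mon: 8:39 AM–4:50 PM = 8 h 11 min; less 10 min break → 8 h 1 min
Tue: 7:19 AM–11:49 AM = 4 h 30 min; less 15 min break → 4 h 15 min
Wed: 10:37 AM–3:16 PM = 4 h 39 min
Thu: 6:41 AM–4:14 PM = 9 h 33 min; less 30 min break → 9 h 3 min
Fri: 7:30 AM–3:44 PM = 8 h 14 min; less 45 min break → 7 h 29 min
Sat: 7:23 AM–4:49 PM = 9 h 26 min; less 45 min break → 8 h 41 min
Total: 8 h 1 min + 4 h 15 min + 4 h 39 min + 9 h 3 min + 7 h 29 min + 8 h 41 min = 42 h 8 min.

42.13 hours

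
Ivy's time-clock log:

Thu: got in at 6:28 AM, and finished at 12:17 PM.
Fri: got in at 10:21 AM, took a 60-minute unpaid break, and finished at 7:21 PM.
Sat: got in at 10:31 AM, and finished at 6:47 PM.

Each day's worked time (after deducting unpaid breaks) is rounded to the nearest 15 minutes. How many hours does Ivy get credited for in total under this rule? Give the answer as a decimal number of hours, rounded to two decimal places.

Thu: 6:28 AM–12:17 PM = 5 h 49 min → rounds to 5 h 45 min
Fri: 10:21 AM–7:21 PM = 9 h 0 min − 60 min = 8 h 0 min → rounds to 8 h 0 min
Sat: 10:31 AM–6:47 PM = 8 h 16 min → rounds to 8 h 15 min
Total credited: 22 h 0 min.

22.00 hours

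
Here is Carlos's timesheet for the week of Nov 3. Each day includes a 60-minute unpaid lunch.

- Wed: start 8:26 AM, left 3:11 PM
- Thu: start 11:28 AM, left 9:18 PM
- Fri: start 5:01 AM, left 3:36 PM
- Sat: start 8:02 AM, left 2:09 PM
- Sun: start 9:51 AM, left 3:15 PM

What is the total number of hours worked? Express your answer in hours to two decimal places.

33.68 hours

Wed: 8:26 AM–3:11 PM = 6 h 45 min; less 60 min break → 5 h 45 min
Thu: 11:28 AM–9:18 PM = 9 h 50 min; less 60 min break → 8 h 50 min
Fri: 5:01 AM–3:36 PM = 10 h 35 min; less 60 min break → 9 h 35 min
Sat: 8:02 AM–2:09 PM = 6 h 7 min; less 60 min break → 5 h 7 min
Sun: 9:51 AM–3:15 PM = 5 h 24 min; less 60 min break → 4 h 24 min
Total: 5 h 45 min + 8 h 50 min + 9 h 35 min + 5 h 7 min + 4 h 24 min = 33 h 41 min.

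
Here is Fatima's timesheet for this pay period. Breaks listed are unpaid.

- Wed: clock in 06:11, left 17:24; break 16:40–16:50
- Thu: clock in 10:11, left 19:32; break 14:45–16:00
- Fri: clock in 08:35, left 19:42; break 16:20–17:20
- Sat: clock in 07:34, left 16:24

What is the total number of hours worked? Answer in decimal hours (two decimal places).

Wed: 06:11–17:24 = 11 h 13 min; less 10 min break → 11 h 3 min
Thu: 10:11–19:32 = 9 h 21 min; less 75 min break → 8 h 6 min
Fri: 08:35–19:42 = 11 h 7 min; less 60 min break → 10 h 7 min
Sat: 07:34–16:24 = 8 h 50 min
Total: 11 h 3 min + 8 h 6 min + 10 h 7 min + 8 h 50 min = 38 h 6 min.

38.10 hours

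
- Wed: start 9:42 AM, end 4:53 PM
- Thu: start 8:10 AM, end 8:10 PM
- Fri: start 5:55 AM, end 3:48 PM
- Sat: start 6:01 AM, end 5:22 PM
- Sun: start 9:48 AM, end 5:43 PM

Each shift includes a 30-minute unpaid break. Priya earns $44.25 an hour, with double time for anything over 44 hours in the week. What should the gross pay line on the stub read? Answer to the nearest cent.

$2109.25

Wed: 9:42 AM–4:53 PM = 7 h 11 min; less 30 min break → 6 h 41 min
Thu: 8:10 AM–8:10 PM = 12 h 0 min; less 30 min break → 11 h 30 min
Fri: 5:55 AM–3:48 PM = 9 h 53 min; less 30 min break → 9 h 23 min
Sat: 6:01 AM–5:22 PM = 11 h 21 min; less 30 min break → 10 h 51 min
Sun: 9:48 AM–5:43 PM = 7 h 55 min; less 30 min break → 7 h 25 min
Total worked: 45 h 50 min = 2750 min.
Regular 44 h 0 min = 2640 min at $44.25/h; overtime 1 h 50 min = 110 min at $88.50/h.
Pay = (2640 × $44.25 + 110 × $88.50) ÷ 60 = $2109.25.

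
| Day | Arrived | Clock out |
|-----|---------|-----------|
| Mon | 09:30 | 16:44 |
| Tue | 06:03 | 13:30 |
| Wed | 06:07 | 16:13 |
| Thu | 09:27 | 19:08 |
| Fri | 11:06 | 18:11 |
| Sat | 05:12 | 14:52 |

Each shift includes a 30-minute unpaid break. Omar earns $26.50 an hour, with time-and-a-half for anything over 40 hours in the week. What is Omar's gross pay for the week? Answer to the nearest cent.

$1386.61

Mon: 09:30–16:44 = 7 h 14 min; less 30 min break → 6 h 44 min
Tue: 06:03–13:30 = 7 h 27 min; less 30 min break → 6 h 57 min
Wed: 06:07–16:13 = 10 h 6 min; less 30 min break → 9 h 36 min
Thu: 09:27–19:08 = 9 h 41 min; less 30 min break → 9 h 11 min
Fri: 11:06–18:11 = 7 h 5 min; less 30 min break → 6 h 35 min
Sat: 05:12–14:52 = 9 h 40 min; less 30 min break → 9 h 10 min
Total worked: 48 h 13 min = 2893 min.
Regular 40 h 0 min = 2400 min at $26.50/h; overtime 8 h 13 min = 493 min at $39.75/h.
Pay = (2400 × $26.50 + 493 × $39.75) ÷ 60 = $1386.61.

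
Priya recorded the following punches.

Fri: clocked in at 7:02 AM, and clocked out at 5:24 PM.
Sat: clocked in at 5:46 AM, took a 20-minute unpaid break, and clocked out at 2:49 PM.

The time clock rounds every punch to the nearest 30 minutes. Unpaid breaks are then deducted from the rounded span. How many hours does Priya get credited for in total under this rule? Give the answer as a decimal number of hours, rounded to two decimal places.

Fri: in 7:02 AM→7:00 AM, out 5:24 PM→5:30 PM; 10 h 30 min
Sat: in 5:46 AM→6:00 AM, out 2:49 PM→3:00 PM; 9 h 0 min − 20 min = 8 h 40 min
Total credited: 19 h 10 min.

19.17 hours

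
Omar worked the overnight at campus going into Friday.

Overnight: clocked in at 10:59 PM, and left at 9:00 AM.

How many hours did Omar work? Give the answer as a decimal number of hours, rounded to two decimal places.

Overnight: 10:59 PM → midnight = 1 h 1 min; midnight → 9:00 AM = 9 h 0 min; span 10 h 1 min

10.02 hours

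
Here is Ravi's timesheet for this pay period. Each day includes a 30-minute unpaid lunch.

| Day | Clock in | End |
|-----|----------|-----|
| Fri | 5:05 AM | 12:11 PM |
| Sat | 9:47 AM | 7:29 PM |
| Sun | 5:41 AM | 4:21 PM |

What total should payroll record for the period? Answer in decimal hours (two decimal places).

25.97 hours

Fri: 5:05 AM–12:11 PM = 7 h 6 min; less 30 min break → 6 h 36 min
Sat: 9:47 AM–7:29 PM = 9 h 42 min; less 30 min break → 9 h 12 min
Sun: 5:41 AM–4:21 PM = 10 h 40 min; less 30 min break → 10 h 10 min
Total: 6 h 36 min + 9 h 12 min + 10 h 10 min = 25 h 58 min.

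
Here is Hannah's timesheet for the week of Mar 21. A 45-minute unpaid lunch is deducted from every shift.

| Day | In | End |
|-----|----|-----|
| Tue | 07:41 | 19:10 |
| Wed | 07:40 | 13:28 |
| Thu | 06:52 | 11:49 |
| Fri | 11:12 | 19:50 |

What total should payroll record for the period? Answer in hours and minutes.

27 h 52 min

Tue: 07:41–19:10 = 11 h 29 min; less 45 min break → 10 h 44 min
Wed: 07:40–13:28 = 5 h 48 min; less 45 min break → 5 h 3 min
Thu: 06:52–11:49 = 4 h 57 min; less 45 min break → 4 h 12 min
Fri: 11:12–19:50 = 8 h 38 min; less 45 min break → 7 h 53 min
Total: 10 h 44 min + 5 h 3 min + 4 h 12 min + 7 h 53 min = 27 h 52 min.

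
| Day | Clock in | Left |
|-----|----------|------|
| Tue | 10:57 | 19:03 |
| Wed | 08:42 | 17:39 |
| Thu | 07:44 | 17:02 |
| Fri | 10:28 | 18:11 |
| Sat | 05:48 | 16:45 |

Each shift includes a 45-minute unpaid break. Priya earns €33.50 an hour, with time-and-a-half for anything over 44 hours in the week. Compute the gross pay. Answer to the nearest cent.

Tue: 10:57–19:03 = 8 h 6 min; less 45 min break → 7 h 21 min
Wed: 08:42–17:39 = 8 h 57 min; less 45 min break → 8 h 12 min
Thu: 07:44–17:02 = 9 h 18 min; less 45 min break → 8 h 33 min
Fri: 10:28–18:11 = 7 h 43 min; less 45 min break → 6 h 58 min
Sat: 05:48–16:45 = 10 h 57 min; less 45 min break → 10 h 12 min
Total worked: 41 h 16 min = 2476 min.
Regular 41 h 16 min = 2476 min at €33.50/h; overtime 0 h 0 min = 0 min at €50.25/h.
Pay = (2476 × €33.50 + 0 × €50.25) ÷ 60 = €1382.43.

€1382.43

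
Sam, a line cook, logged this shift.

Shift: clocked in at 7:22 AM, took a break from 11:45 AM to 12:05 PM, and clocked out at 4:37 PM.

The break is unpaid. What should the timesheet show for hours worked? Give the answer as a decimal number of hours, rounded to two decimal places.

8.92 hours

Shift: 7:22 AM–4:37 PM = 9 h 15 min; less 20 min break → 8 h 55 min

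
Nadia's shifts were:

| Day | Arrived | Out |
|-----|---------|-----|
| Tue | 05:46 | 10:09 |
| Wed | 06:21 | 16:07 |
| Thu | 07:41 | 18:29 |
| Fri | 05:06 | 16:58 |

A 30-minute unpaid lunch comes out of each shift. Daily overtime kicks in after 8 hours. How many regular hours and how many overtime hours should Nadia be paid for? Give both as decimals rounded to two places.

Tue: 05:46–10:09 = 4 h 23 min; less 30 min break → 3 h 53 min
Wed: 06:21–16:07 = 9 h 46 min; less 30 min break → 9 h 16 min
Thu: 07:41–18:29 = 10 h 48 min; less 30 min break → 10 h 18 min
Fri: 05:06–16:58 = 11 h 52 min; less 30 min break → 11 h 22 min
Tue reg 3 h 53 min / OT 0 h 0 min; Wed reg 8 h 0 min / OT 1 h 16 min; Thu reg 8 h 0 min / OT 2 h 18 min; Fri reg 8 h 0 min / OT 3 h 22 min.
Totals: regular 27 h 53 min, overtime 6 h 56 min.

Regular 27.88 hours, overtime 6.93 hours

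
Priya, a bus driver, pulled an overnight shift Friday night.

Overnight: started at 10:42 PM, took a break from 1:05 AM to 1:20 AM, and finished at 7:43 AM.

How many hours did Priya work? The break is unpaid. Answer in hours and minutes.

8 h 46 min

Overnight: 10:42 PM → midnight = 1 h 18 min; midnight → 7:43 AM = 7 h 43 min; span 9 h 1 min; less 15 min break → 8 h 46 min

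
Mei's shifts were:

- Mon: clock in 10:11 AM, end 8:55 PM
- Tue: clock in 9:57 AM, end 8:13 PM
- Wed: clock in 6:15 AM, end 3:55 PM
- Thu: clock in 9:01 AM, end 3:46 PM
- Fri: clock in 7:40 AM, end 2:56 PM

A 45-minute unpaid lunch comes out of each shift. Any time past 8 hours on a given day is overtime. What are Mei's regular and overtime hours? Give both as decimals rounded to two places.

Regular 36.52 hours, overtime 4.42 hours

Mon: 10:11 AM–8:55 PM = 10 h 44 min; less 45 min break → 9 h 59 min
Tue: 9:57 AM–8:13 PM = 10 h 16 min; less 45 min break → 9 h 31 min
Wed: 6:15 AM–3:55 PM = 9 h 40 min; less 45 min break → 8 h 55 min
Thu: 9:01 AM–3:46 PM = 6 h 45 min; less 45 min break → 6 h 0 min
Fri: 7:40 AM–2:56 PM = 7 h 16 min; less 45 min break → 6 h 31 min
Mon reg 8 h 0 min / OT 1 h 59 min; Tue reg 8 h 0 min / OT 1 h 31 min; Wed reg 8 h 0 min / OT 0 h 55 min; Thu reg 6 h 0 min / OT 0 h 0 min; Fri reg 6 h 31 min / OT 0 h 0 min.
Totals: regular 36 h 31 min, overtime 4 h 25 min.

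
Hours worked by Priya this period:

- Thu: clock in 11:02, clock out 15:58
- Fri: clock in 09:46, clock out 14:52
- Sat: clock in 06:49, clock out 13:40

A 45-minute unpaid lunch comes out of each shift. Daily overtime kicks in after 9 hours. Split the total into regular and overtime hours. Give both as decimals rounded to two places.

Regular 14.63 hours, overtime 0.00 hours

Thu: 11:02–15:58 = 4 h 56 min; less 45 min break → 4 h 11 min
Fri: 09:46–14:52 = 5 h 6 min; less 45 min break → 4 h 21 min
Sat: 06:49–13:40 = 6 h 51 min; less 45 min break → 6 h 6 min
Thu reg 4 h 11 min / OT 0 h 0 min; Fri reg 4 h 21 min / OT 0 h 0 min; Sat reg 6 h 6 min / OT 0 h 0 min.
Totals: regular 14 h 38 min, overtime 0 h 0 min.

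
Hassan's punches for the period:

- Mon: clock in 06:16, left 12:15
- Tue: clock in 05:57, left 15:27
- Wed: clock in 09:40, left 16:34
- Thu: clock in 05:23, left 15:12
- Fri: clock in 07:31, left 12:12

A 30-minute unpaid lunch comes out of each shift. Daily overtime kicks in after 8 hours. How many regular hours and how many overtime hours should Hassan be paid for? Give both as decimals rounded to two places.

Regular 32.07 hours, overtime 2.32 hours

Mon: 06:16–12:15 = 5 h 59 min; less 30 min break → 5 h 29 min
Tue: 05:57–15:27 = 9 h 30 min; less 30 min break → 9 h 0 min
Wed: 09:40–16:34 = 6 h 54 min; less 30 min break → 6 h 24 min
Thu: 05:23–15:12 = 9 h 49 min; less 30 min break → 9 h 19 min
Fri: 07:31–12:12 = 4 h 41 min; less 30 min break → 4 h 11 min
Mon reg 5 h 29 min / OT 0 h 0 min; Tue reg 8 h 0 min / OT 1 h 0 min; Wed reg 6 h 24 min / OT 0 h 0 min; Thu reg 8 h 0 min / OT 1 h 19 min; Fri reg 4 h 11 min / OT 0 h 0 min.
Totals: regular 32 h 4 min, overtime 2 h 19 min.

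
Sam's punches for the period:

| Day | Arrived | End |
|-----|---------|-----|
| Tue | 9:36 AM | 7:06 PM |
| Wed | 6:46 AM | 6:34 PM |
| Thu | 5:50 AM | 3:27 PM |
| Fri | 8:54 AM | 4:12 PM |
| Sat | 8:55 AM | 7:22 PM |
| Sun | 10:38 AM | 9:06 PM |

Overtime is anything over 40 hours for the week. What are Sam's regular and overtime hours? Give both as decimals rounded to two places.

Regular 40.00 hours, overtime 19.13 hours

Tue: 9:36 AM–7:06 PM = 9 h 30 min
Wed: 6:46 AM–6:34 PM = 11 h 48 min
Thu: 5:50 AM–3:27 PM = 9 h 37 min
Fri: 8:54 AM–4:12 PM = 7 h 18 min
Sat: 8:55 AM–7:22 PM = 10 h 27 min
Sun: 10:38 AM–9:06 PM = 10 h 28 min
Total worked: 59 h 8 min = 59.13 h.
Threshold 40 h → overtime 19 h 8 min, regular 40 h 0 min.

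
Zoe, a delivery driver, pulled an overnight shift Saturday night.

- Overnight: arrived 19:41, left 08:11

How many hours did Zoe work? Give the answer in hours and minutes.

Overnight: 19:41 → midnight = 4 h 19 min; midnight → 08:11 = 8 h 11 min; span 12 h 30 min

12 h 30 min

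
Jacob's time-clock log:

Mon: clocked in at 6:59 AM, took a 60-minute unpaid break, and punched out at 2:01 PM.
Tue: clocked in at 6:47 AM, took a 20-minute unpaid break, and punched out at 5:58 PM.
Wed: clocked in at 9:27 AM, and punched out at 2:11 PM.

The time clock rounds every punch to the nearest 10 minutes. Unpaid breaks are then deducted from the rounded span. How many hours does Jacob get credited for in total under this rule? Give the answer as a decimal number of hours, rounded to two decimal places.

Mon: in 6:59 AM→7:00 AM, out 2:01 PM→2:00 PM; 7 h 0 min − 60 min = 6 h 0 min
Tue: in 6:47 AM→6:50 AM, out 5:58 PM→6:00 PM; 11 h 10 min − 20 min = 10 h 50 min
Wed: in 9:27 AM→9:30 AM, out 2:11 PM→2:10 PM; 4 h 40 min
Total credited: 21 h 30 min.

21.50 hours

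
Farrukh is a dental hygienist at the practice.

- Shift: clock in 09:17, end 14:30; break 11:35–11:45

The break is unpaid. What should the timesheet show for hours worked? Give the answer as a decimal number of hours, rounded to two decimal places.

Shift: 09:17–14:30 = 5 h 13 min; less 10 min break → 5 h 3 min

5.05 hours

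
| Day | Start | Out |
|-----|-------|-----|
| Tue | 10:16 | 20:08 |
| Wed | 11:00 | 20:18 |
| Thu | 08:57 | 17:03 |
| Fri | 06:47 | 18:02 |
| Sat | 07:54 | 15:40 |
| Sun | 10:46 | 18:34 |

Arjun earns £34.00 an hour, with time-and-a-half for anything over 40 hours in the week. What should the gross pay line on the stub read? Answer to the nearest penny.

£2078.25

Tue: 10:16–20:08 = 9 h 52 min
Wed: 11:00–20:18 = 9 h 18 min
Thu: 08:57–17:03 = 8 h 6 min
Fri: 06:47–18:02 = 11 h 15 min
Sat: 07:54–15:40 = 7 h 46 min
Sun: 10:46–18:34 = 7 h 48 min
Total worked: 54 h 5 min = 3245 min.
Regular 40 h 0 min = 2400 min at £34.00/h; overtime 14 h 5 min = 845 min at £51.00/h.
Pay = (2400 × £34.00 + 845 × £51.00) ÷ 60 = £2078.25.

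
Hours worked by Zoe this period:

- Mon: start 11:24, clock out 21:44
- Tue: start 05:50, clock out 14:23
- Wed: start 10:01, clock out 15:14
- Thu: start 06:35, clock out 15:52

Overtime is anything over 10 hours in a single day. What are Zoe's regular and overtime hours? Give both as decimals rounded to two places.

Mon: 11:24–21:44 = 10 h 20 min
Tue: 05:50–14:23 = 8 h 33 min
Wed: 10:01–15:14 = 5 h 13 min
Thu: 06:35–15:52 = 9 h 17 min
Mon reg 10 h 0 min / OT 0 h 20 min; Tue reg 8 h 33 min / OT 0 h 0 min; Wed reg 5 h 13 min / OT 0 h 0 min; Thu reg 9 h 17 min / OT 0 h 0 min.
Totals: regular 33 h 3 min, overtime 0 h 20 min.

Regular 33.05 hours, overtime 0.33 hours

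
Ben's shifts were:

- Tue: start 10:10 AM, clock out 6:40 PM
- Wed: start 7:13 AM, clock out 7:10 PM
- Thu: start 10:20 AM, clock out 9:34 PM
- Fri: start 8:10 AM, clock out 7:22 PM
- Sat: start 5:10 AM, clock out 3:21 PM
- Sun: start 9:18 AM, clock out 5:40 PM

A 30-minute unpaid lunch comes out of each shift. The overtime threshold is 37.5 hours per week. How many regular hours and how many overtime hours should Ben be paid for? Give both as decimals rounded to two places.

Tue: 10:10 AM–6:40 PM = 8 h 30 min; less 30 min break → 8 h 0 min
Wed: 7:13 AM–7:10 PM = 11 h 57 min; less 30 min break → 11 h 27 min
Thu: 10:20 AM–9:34 PM = 11 h 14 min; less 30 min break → 10 h 44 min
Fri: 8:10 AM–7:22 PM = 11 h 12 min; less 30 min break → 10 h 42 min
Sat: 5:10 AM–3:21 PM = 10 h 11 min; less 30 min break → 9 h 41 min
Sun: 9:18 AM–5:40 PM = 8 h 22 min; less 30 min break → 7 h 52 min
Total worked: 58 h 26 min = 58.43 h.
Threshold 37.5 h → overtime 20 h 56 min, regular 37 h 30 min.

Regular 37.50 hours, overtime 20.93 hours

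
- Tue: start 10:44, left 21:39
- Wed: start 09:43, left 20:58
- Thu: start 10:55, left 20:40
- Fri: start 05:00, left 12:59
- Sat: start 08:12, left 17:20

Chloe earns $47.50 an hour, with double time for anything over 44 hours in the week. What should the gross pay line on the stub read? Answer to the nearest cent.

Tue: 10:44–21:39 = 10 h 55 min
Wed: 09:43–20:58 = 11 h 15 min
Thu: 10:55–20:40 = 9 h 45 min
Fri: 05:00–12:59 = 7 h 59 min
Sat: 08:12–17:20 = 9 h 8 min
Total worked: 49 h 2 min = 2942 min.
Regular 44 h 0 min = 2640 min at $47.50/h; overtime 5 h 2 min = 302 min at $95.00/h.
Pay = (2640 × $47.50 + 302 × $95.00) ÷ 60 = $2568.17.

$2568.17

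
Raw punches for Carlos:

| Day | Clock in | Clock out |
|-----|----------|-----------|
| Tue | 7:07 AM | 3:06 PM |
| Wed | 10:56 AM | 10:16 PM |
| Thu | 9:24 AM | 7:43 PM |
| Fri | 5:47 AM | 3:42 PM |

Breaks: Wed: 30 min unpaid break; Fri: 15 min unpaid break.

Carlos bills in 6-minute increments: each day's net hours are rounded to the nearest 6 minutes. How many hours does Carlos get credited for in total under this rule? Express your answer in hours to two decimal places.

38.80 hours

Tue: 7:07 AM–3:06 PM = 7 h 59 min → rounds to 8 h 0 min
Wed: 10:56 AM–10:16 PM = 11 h 20 min − 30 min = 10 h 50 min → rounds to 10 h 48 min
Thu: 9:24 AM–7:43 PM = 10 h 19 min → rounds to 10 h 18 min
Fri: 5:47 AM–3:42 PM = 9 h 55 min − 15 min = 9 h 40 min → rounds to 9 h 42 min
Total credited: 38 h 48 min.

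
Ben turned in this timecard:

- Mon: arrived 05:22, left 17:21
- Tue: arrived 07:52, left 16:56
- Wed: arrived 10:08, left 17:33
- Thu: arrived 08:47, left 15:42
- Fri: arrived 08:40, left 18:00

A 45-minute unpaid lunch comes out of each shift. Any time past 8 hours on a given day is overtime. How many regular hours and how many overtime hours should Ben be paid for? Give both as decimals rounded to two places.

Mon: 05:22–17:21 = 11 h 59 min; less 45 min break → 11 h 14 min
Tue: 07:52–16:56 = 9 h 4 min; less 45 min break → 8 h 19 min
Wed: 10:08–17:33 = 7 h 25 min; less 45 min break → 6 h 40 min
Thu: 08:47–15:42 = 6 h 55 min; less 45 min break → 6 h 10 min
Fri: 08:40–18:00 = 9 h 20 min; less 45 min break → 8 h 35 min
Mon reg 8 h 0 min / OT 3 h 14 min; Tue reg 8 h 0 min / OT 0 h 19 min; Wed reg 6 h 40 min / OT 0 h 0 min; Thu reg 6 h 10 min / OT 0 h 0 min; Fri reg 8 h 0 min / OT 0 h 35 min.
Totals: regular 36 h 50 min, overtime 4 h 8 min.

Regular 36.83 hours, overtime 4.13 hours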